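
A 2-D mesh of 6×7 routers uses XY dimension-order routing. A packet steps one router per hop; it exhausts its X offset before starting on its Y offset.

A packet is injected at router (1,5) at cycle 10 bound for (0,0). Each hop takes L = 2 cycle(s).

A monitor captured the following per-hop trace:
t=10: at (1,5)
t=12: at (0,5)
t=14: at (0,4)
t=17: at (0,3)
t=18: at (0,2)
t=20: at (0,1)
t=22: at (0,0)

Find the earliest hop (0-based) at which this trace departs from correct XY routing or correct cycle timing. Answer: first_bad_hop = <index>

check 1→ d=(-1,0) cyc+2: ok
check 2→ d=(0,-1) cyc+2: ok
check 3→ d=(0,-1) cyc+3: BAD: Δcyc=3≠L

first_bad_hop = 3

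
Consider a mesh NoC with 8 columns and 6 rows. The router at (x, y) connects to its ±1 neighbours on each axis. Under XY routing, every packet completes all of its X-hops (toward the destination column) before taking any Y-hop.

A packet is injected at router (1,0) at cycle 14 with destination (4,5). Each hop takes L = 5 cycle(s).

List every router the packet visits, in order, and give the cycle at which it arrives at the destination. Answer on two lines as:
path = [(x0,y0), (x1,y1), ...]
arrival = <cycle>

hop 0: (1,0) @ cyc 14
hop 1: (2,0) @ cyc 19  [E]
hop 2: (3,0) @ cyc 24  [E]
hop 3: (4,0) @ cyc 29  [E]
hop 4: (4,1) @ cyc 34  [N]
hop 5: (4,2) @ cyc 39  [N]
hop 6: (4,3) @ cyc 44  [N]
hop 7: (4,4) @ cyc 49  [N]
hop 8: (4,5) @ cyc 54  [N]

path = [(1,0), (2,0), (3,0), (4,0), (4,1), (4,2), (4,3), (4,4), (4,5)]
arrival = 54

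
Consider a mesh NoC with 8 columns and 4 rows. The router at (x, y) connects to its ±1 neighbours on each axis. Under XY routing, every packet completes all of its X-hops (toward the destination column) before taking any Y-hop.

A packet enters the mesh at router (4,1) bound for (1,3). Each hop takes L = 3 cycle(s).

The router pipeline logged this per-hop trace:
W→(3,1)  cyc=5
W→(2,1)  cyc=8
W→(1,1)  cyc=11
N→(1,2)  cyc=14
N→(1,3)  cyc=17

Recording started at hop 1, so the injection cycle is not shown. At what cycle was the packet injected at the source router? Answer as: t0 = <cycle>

t0 = 2

At hop 1 the cycle is 5; in general cyc_k = t0 + kL.
Therefore t0 = 5 − L = 2.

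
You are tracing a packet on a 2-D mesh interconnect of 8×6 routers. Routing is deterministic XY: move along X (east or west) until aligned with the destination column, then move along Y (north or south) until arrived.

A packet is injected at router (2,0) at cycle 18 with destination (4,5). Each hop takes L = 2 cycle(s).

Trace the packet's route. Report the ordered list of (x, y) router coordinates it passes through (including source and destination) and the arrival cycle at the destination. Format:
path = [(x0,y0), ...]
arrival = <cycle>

src (2,0)  cyc=18
E→(3,0)  cyc=20
E→(4,0)  cyc=22
N→(4,1)  cyc=24
N→(4,2)  cyc=26
N→(4,3)  cyc=28
N→(4,4)  cyc=30
N→(4,5)  cyc=32

path = [(2,0), (3,0), (4,0), (4,1), (4,2), (4,3), (4,4), (4,5)]
arrival = 32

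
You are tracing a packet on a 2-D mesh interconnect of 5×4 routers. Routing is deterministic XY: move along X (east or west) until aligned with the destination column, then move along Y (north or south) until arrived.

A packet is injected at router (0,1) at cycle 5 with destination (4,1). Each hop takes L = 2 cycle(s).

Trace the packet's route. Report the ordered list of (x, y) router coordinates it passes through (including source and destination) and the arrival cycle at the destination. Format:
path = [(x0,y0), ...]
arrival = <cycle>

  0. router=(0,1) cycle=5 (inject)
  1. router=(1,1) cycle=7 dir=E
  2. router=(2,1) cycle=9 dir=E
  3. router=(3,1) cycle=11 dir=E
  4. router=(4,1) cycle=13 dir=E

path = [(0,1), (1,1), (2,1), (3,1), (4,1)]
arrival = 13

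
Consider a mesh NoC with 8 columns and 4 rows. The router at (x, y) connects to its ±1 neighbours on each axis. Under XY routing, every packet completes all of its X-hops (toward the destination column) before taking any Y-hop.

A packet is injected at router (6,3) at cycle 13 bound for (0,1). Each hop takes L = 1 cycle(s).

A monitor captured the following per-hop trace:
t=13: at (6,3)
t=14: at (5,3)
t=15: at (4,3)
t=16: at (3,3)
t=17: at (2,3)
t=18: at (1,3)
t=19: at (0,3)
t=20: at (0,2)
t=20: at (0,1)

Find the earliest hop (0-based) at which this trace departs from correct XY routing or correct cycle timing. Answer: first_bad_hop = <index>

[1] (-1,+0) / 1c ⇒ ok
[2] (-1,+0) / 1c ⇒ ok
[3] (-1,+0) / 1c ⇒ ok
[4] (-1,+0) / 1c ⇒ ok
[5] (-1,+0) / 1c ⇒ ok
[6] (-1,+0) / 1c ⇒ ok
[7] (+0,-1) / 1c ⇒ ok
[8] (+0,-1) / 0c ⇒ BAD: Δcyc=0≠L

first_bad_hop = 8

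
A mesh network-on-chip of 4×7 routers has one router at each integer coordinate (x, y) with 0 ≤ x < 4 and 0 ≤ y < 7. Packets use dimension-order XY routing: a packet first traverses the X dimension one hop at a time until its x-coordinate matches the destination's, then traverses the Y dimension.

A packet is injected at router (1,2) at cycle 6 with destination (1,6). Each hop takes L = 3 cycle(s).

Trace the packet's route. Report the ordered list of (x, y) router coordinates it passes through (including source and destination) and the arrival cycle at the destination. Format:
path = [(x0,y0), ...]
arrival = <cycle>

  0. router=(1,2) cycle=6 (inject)
  1. router=(1,3) cycle=9 dir=N
  2. router=(1,4) cycle=12 dir=N
  3. router=(1,5) cycle=15 dir=N
  4. router=(1,6) cycle=18 dir=N

path = [(1,2), (1,3), (1,4), (1,5), (1,6)]
arrival = 18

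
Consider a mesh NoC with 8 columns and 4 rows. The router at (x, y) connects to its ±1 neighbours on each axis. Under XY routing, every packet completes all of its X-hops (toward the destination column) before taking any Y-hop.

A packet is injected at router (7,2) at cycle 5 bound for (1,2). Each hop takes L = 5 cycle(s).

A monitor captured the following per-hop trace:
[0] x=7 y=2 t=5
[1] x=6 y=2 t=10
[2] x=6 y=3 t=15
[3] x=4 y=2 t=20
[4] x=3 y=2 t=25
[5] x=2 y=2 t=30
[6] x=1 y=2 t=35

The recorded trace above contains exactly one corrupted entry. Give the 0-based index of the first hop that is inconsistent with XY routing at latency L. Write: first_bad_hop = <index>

  1: Δx=-1 Δy=+0 Δt=5 [ok]
  2: Δx=+0 Δy=+1 Δt=5 [BAD: Y-move but x=6≠1]

first_bad_hop = 2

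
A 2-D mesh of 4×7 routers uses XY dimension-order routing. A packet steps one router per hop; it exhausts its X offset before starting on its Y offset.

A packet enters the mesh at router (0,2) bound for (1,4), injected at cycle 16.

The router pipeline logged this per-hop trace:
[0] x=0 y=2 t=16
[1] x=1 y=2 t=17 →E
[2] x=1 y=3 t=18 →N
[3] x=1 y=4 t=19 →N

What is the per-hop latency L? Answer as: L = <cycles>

L = 1

Between hops 0 and 1 the cycle counter advances 17 − 16 = 1.
That increment is L by definition: L = 1.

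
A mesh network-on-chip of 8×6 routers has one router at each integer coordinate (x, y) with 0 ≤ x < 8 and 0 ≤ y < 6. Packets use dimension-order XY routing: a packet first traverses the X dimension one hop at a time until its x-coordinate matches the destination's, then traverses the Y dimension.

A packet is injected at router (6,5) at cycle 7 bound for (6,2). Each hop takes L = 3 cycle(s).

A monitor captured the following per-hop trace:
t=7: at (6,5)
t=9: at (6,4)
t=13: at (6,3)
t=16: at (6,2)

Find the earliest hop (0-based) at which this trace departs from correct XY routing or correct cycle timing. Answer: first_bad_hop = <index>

  1: Δx=+0 Δy=-1 Δt=2 [BAD: Δcyc=2≠L]

first_bad_hop = 1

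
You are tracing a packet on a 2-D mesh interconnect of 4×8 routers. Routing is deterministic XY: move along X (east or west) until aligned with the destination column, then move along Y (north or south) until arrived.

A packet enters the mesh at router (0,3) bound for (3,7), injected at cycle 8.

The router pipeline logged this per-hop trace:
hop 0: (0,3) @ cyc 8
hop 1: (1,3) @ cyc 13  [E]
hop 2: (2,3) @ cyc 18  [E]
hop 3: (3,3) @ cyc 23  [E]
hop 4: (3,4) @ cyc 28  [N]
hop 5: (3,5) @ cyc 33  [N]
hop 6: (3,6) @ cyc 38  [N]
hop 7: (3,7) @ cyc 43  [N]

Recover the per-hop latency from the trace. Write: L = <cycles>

L = 5

Between hops 0 and 1 the cycle counter advances 13 − 8 = 5.
Per-hop latency L = Δcyc = 5.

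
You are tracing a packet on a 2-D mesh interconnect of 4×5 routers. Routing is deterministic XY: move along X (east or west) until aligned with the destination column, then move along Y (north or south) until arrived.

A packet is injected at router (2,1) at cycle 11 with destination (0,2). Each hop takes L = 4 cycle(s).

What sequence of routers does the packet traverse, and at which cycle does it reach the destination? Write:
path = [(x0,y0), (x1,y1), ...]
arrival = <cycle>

path = [(2,1), (1,1), (0,1), (0,2)]
arrival = 23

#0 — 2,1 | c11
#1 — 1,1 | c15 | W
#2 — 0,1 | c19 | W
#3 — 0,2 | c23 | N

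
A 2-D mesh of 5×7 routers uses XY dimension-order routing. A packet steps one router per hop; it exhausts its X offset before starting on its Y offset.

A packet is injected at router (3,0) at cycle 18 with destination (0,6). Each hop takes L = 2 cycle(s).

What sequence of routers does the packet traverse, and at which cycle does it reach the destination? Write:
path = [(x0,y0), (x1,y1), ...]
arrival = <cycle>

  0. router=(3,0) cycle=18 (inject)
  1. router=(2,0) cycle=20 dir=W
  2. router=(1,0) cycle=22 dir=W
  3. router=(0,0) cycle=24 dir=W
  4. router=(0,1) cycle=26 dir=N
  5. router=(0,2) cycle=28 dir=N
  6. router=(0,3) cycle=30 dir=N
  7. router=(0,4) cycle=32 dir=N
  8. router=(0,5) cycle=34 dir=N
  9. router=(0,6) cycle=36 dir=N

path = [(3,0), (2,0), (1,0), (0,0), (0,1), (0,2), (0,3), (0,4), (0,5), (0,6)]
arrival = 36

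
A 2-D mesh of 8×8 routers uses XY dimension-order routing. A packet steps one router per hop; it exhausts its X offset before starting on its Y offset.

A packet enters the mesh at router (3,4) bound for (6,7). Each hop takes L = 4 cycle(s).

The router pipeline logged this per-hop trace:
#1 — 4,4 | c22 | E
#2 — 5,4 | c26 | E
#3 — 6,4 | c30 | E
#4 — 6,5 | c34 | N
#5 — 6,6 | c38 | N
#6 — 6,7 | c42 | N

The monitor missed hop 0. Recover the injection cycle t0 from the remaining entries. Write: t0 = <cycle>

t0 = 18

cyc[1] = 22 and cyc[k] = t0 + k·L for every k.
Subtract one hop: t0 = 22 − 4 = 18.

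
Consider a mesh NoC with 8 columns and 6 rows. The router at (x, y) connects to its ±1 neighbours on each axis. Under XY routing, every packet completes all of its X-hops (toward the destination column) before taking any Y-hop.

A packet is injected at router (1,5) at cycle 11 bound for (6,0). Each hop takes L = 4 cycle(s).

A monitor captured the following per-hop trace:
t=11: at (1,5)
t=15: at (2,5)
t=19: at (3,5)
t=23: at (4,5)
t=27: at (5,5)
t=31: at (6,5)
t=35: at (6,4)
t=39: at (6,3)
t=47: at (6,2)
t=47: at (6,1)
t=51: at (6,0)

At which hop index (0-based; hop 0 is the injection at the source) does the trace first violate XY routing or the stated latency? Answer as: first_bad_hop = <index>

first_bad_hop = 8

[1] (+1,+0) / 4c ⇒ ok
[2] (+1,+0) / 4c ⇒ ok
[3] (+1,+0) / 4c ⇒ ok
[4] (+1,+0) / 4c ⇒ ok
[5] (+1,+0) / 4c ⇒ ok
[6] (+0,-1) / 4c ⇒ ok
[7] (+0,-1) / 4c ⇒ ok
[8] (+0,-1) / 8c ⇒ BAD: Δcyc=8≠L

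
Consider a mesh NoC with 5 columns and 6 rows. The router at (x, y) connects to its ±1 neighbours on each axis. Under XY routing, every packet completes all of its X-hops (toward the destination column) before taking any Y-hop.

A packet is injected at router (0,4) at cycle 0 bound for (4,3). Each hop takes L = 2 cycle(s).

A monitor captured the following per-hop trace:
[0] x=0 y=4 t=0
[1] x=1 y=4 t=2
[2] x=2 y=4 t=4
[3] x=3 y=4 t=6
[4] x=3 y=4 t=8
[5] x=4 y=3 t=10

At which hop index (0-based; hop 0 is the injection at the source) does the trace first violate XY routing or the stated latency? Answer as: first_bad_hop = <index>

first_bad_hop = 4

[1] (+1,+0) / 2c ⇒ ok
[2] (+1,+0) / 2c ⇒ ok
[3] (+1,+0) / 2c ⇒ ok
[4] (+0,+0) / 2c ⇒ BAD: non-unit step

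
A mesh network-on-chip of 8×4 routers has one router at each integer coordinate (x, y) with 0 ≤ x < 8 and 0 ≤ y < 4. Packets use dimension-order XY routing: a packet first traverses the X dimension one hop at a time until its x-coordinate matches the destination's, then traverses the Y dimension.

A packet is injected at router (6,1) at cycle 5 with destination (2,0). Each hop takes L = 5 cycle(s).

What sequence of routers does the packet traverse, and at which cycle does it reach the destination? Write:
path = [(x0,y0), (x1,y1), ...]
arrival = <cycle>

  0. router=(6,1) cycle=5 (inject)
  1. router=(5,1) cycle=10 dir=W
  2. router=(4,1) cycle=15 dir=W
  3. router=(3,1) cycle=20 dir=W
  4. router=(2,1) cycle=25 dir=W
  5. router=(2,0) cycle=30 dir=S

path = [(6,1), (5,1), (4,1), (3,1), (2,1), (2,0)]
arrival = 30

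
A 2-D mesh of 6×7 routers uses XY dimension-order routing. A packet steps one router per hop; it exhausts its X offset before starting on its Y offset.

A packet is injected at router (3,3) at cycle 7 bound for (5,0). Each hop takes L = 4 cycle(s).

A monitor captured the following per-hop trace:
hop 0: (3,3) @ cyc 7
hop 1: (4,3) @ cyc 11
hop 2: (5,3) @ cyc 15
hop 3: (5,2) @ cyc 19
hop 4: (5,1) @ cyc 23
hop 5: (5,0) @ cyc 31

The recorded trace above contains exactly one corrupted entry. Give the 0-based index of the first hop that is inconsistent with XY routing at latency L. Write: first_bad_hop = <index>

first_bad_hop = 5

check 1→ d=(1,0) cyc+4: ok
check 2→ d=(1,0) cyc+4: ok
check 3→ d=(0,-1) cyc+4: ok
check 4→ d=(0,-1) cyc+4: ok
check 5→ d=(0,-1) cyc+8: BAD: Δcyc=8≠L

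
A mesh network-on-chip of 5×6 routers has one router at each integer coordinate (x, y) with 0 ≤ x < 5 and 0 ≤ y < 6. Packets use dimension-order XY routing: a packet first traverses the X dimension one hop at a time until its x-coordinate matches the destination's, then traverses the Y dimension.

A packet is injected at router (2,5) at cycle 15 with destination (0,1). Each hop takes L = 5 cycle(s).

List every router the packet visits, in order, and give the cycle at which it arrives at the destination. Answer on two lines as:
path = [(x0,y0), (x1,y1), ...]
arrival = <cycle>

path = [(2,5), (1,5), (0,5), (0,4), (0,3), (0,2), (0,1)]
arrival = 45

src (2,5)  cyc=15
W→(1,5)  cyc=20
W→(0,5)  cyc=25
S→(0,4)  cyc=30
S→(0,3)  cyc=35
S→(0,2)  cyc=40
S→(0,1)  cyc=45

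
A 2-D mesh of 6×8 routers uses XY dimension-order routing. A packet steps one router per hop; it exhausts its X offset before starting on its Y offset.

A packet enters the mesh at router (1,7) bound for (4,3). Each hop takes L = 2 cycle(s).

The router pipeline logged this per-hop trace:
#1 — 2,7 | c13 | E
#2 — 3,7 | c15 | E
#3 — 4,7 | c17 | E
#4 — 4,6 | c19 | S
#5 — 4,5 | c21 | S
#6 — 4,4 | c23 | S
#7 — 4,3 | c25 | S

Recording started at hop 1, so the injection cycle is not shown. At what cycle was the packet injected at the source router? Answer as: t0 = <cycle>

t0 = 11

Hop 1 reached at cycle 13; hop k is at t0 + k·L.
t0 = cyc[1] − L = 13 − 2 = 11.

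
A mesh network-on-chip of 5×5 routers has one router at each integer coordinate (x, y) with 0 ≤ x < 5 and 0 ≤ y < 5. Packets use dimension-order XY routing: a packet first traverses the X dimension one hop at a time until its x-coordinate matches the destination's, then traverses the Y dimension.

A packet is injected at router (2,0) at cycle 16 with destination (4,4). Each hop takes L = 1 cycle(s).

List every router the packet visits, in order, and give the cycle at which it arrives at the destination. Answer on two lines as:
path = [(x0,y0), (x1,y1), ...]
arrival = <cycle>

t=16: at (2,0)
t=17: at (3,0) after E
t=18: at (4,0) after E
t=19: at (4,1) after N
t=20: at (4,2) after N
t=21: at (4,3) after N
t=22: at (4,4) after N

path = [(2,0), (3,0), (4,0), (4,1), (4,2), (4,3), (4,4)]
arrival = 22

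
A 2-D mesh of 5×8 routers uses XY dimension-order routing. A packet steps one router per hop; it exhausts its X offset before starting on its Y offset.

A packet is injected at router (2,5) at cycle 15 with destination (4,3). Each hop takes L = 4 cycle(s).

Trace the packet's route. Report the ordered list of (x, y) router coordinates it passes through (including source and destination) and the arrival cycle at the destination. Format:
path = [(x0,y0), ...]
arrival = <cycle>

t=15: at (2,5)
t=19: at (3,5) after E
t=23: at (4,5) after E
t=27: at (4,4) after S
t=31: at (4,3) after S

path = [(2,5), (3,5), (4,5), (4,4), (4,3)]
arrival = 31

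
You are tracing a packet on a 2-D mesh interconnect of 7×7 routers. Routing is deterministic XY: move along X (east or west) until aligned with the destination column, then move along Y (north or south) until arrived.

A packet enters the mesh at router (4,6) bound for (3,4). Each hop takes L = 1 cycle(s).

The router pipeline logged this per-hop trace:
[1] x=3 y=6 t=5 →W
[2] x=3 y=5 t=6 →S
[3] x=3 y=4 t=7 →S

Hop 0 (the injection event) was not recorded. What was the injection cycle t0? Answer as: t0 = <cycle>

t0 = 4

cyc[1] = 5 and cyc[k] = t0 + k·L for every k.
t0 = cyc[1] − L = 5 − 1 = 4.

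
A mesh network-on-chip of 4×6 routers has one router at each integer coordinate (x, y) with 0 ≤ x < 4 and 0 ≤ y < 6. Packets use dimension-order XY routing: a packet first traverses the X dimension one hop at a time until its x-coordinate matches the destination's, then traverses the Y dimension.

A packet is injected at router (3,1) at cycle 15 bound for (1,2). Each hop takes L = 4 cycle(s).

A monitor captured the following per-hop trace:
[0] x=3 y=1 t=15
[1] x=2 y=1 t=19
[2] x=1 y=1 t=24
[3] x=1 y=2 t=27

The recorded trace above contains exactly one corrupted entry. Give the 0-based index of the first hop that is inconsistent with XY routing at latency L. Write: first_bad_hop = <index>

first_bad_hop = 2

  1: Δx=-1 Δy=+0 Δt=4 [ok]
  2: Δx=-1 Δy=+0 Δt=5 [BAD: Δcyc=5≠L]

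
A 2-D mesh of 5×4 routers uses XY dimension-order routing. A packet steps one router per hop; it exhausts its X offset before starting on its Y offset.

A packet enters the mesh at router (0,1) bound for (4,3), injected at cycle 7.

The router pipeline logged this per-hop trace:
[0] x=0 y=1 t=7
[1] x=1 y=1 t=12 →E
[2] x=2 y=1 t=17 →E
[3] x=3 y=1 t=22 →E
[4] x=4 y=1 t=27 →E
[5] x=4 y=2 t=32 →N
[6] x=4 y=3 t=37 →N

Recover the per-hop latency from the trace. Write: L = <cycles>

cyc[1] − cyc[0] = 12 − 7 = 5.
Each hop adds L, hence L = 5.

L = 5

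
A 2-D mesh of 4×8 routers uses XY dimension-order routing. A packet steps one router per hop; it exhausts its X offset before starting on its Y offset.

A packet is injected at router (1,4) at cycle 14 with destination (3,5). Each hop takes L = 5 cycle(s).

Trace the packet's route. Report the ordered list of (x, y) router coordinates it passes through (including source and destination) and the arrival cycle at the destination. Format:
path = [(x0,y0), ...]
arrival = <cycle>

path = [(1,4), (2,4), (3,4), (3,5)]
arrival = 29

  0. router=(1,4) cycle=14 (inject)
  1. router=(2,4) cycle=19 dir=E
  2. router=(3,4) cycle=24 dir=E
  3. router=(3,5) cycle=29 dir=N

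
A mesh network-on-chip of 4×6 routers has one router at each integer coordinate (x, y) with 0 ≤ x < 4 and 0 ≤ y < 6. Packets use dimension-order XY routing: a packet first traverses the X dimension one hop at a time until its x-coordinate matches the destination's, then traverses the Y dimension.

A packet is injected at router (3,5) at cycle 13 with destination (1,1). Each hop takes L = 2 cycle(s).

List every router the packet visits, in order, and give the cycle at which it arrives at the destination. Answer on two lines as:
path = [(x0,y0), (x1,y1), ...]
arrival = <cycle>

path = [(3,5), (2,5), (1,5), (1,4), (1,3), (1,2), (1,1)]
arrival = 25

#0 — 3,5 | c13
#1 — 2,5 | c15 | W
#2 — 1,5 | c17 | W
#3 — 1,4 | c19 | S
#4 — 1,3 | c21 | S
#5 — 1,2 | c23 | S
#6 — 1,1 | c25 | S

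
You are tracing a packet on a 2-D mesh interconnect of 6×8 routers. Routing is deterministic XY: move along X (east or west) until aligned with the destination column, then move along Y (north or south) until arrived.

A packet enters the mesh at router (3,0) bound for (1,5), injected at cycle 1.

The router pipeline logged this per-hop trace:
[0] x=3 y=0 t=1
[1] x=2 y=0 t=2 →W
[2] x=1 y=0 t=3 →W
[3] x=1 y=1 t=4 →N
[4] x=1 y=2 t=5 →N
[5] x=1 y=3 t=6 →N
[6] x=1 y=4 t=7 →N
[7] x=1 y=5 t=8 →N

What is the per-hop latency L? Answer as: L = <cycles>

Between hops 0 and 1 the cycle counter advances 2 − 1 = 1.
One hop costs L cycles, so L = 1.

L = 1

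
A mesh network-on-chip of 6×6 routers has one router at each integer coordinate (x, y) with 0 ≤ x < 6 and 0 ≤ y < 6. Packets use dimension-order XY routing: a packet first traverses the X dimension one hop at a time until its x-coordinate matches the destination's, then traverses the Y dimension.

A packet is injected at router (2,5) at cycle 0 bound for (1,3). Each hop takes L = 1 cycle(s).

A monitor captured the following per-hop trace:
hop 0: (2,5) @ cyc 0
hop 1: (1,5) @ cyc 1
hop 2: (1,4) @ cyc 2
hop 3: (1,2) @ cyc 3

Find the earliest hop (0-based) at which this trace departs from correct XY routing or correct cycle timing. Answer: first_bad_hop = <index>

[1] (-1,+0) / 1c ⇒ ok
[2] (+0,-1) / 1c ⇒ ok
[3] (+0,-2) / 1c ⇒ BAD: non-unit step

first_bad_hop = 3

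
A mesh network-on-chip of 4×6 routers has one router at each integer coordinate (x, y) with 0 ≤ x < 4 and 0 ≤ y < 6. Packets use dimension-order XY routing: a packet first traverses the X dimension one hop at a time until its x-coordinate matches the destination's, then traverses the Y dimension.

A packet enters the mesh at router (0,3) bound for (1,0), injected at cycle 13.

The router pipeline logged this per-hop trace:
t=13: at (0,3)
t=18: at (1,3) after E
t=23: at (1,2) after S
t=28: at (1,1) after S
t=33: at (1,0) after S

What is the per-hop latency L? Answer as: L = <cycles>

Between hops 0 and 1 the cycle counter advances 18 − 13 = 5.
Each hop adds L, hence L = 5.

L = 5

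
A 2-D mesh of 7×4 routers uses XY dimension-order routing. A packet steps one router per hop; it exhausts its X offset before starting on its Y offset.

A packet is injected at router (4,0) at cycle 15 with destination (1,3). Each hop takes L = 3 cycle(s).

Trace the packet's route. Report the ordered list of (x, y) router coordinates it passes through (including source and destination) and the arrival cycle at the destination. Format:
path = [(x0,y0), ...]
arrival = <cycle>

path = [(4,0), (3,0), (2,0), (1,0), (1,1), (1,2), (1,3)]
arrival = 33

  0. router=(4,0) cycle=15 (inject)
  1. router=(3,0) cycle=18 dir=W
  2. router=(2,0) cycle=21 dir=W
  3. router=(1,0) cycle=24 dir=W
  4. router=(1,1) cycle=27 dir=N
  5. router=(1,2) cycle=30 dir=N
  6. router=(1,3) cycle=33 dir=N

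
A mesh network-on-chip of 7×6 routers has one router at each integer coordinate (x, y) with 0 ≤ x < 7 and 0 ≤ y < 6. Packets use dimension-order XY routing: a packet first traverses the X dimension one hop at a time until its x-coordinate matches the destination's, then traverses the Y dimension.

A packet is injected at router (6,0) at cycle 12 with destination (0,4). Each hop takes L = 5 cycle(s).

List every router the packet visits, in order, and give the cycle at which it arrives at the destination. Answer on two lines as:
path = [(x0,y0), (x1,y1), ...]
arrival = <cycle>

path = [(6,0), (5,0), (4,0), (3,0), (2,0), (1,0), (0,0), (0,1), (0,2), (0,3), (0,4)]
arrival = 62

  0. router=(6,0) cycle=12 (inject)
  1. router=(5,0) cycle=17 dir=W
  2. router=(4,0) cycle=22 dir=W
  3. router=(3,0) cycle=27 dir=W
  4. router=(2,0) cycle=32 dir=W
  5. router=(1,0) cycle=37 dir=W
  6. router=(0,0) cycle=42 dir=W
  7. router=(0,1) cycle=47 dir=N
  8. router=(0,2) cycle=52 dir=N
  9. router=(0,3) cycle=57 dir=N
  10. router=(0,4) cycle=62 dir=N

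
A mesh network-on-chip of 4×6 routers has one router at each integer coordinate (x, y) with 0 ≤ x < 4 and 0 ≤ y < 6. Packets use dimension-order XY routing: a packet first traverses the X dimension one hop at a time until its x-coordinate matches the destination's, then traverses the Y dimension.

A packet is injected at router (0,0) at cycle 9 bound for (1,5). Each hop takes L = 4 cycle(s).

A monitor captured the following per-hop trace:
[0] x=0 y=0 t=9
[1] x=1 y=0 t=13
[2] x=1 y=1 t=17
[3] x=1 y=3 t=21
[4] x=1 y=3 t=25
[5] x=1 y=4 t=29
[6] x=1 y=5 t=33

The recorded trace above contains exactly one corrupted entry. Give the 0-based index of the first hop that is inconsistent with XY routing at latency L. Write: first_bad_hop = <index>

first_bad_hop = 3

check 1→ d=(1,0) cyc+4: ok
check 2→ d=(0,1) cyc+4: ok
check 3→ d=(0,2) cyc+4: BAD: non-unit step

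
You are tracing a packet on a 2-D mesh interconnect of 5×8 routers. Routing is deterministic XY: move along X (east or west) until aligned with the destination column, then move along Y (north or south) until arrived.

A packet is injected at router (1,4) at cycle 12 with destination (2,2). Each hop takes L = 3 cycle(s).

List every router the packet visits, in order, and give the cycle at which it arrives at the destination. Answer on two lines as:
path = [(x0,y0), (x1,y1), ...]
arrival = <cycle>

src (1,4)  cyc=12
E→(2,4)  cyc=15
S→(2,3)  cyc=18
S→(2,2)  cyc=21

path = [(1,4), (2,4), (2,3), (2,2)]
arrival = 21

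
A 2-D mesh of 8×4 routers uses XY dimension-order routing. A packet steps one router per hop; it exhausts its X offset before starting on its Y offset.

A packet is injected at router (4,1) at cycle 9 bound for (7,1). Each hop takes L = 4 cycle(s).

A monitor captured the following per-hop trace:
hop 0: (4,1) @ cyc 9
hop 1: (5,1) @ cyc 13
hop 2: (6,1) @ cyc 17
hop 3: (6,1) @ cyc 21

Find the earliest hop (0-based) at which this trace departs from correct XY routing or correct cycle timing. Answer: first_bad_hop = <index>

first_bad_hop = 3

check 1→ d=(1,0) cyc+4: ok
check 2→ d=(1,0) cyc+4: ok
check 3→ d=(0,0) cyc+4: BAD: non-unit step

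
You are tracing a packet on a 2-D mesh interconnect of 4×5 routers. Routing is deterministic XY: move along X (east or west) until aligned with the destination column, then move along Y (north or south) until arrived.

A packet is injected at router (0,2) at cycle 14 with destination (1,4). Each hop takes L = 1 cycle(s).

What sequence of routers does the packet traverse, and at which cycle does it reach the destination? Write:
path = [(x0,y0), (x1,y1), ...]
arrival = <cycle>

path = [(0,2), (1,2), (1,3), (1,4)]
arrival = 17

[0] x=0 y=2 t=14
[1] x=1 y=2 t=15 →E
[2] x=1 y=3 t=16 →N
[3] x=1 y=4 t=17 →N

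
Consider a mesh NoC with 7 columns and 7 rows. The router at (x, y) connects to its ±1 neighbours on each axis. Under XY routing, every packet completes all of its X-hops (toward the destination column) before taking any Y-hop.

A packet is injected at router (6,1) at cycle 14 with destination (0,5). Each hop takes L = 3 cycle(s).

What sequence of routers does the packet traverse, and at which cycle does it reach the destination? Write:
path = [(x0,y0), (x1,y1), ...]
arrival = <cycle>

path = [(6,1), (5,1), (4,1), (3,1), (2,1), (1,1), (0,1), (0,2), (0,3), (0,4), (0,5)]
arrival = 44

#0 — 6,1 | c14
#1 — 5,1 | c17 | W
#2 — 4,1 | c20 | W
#3 — 3,1 | c23 | W
#4 — 2,1 | c26 | W
#5 — 1,1 | c29 | W
#6 — 0,1 | c32 | W
#7 — 0,2 | c35 | N
#8 — 0,3 | c38 | N
#9 — 0,4 | c41 | N
#10 — 0,5 | c44 | N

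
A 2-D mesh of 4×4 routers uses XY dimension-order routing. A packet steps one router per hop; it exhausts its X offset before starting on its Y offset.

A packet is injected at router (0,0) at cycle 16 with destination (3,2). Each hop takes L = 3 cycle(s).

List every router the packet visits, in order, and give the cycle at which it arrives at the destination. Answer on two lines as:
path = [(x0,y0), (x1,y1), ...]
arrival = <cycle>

  0. router=(0,0) cycle=16 (inject)
  1. router=(1,0) cycle=19 dir=E
  2. router=(2,0) cycle=22 dir=E
  3. router=(3,0) cycle=25 dir=E
  4. router=(3,1) cycle=28 dir=N
  5. router=(3,2) cycle=31 dir=N

path = [(0,0), (1,0), (2,0), (3,0), (3,1), (3,2)]
arrival = 31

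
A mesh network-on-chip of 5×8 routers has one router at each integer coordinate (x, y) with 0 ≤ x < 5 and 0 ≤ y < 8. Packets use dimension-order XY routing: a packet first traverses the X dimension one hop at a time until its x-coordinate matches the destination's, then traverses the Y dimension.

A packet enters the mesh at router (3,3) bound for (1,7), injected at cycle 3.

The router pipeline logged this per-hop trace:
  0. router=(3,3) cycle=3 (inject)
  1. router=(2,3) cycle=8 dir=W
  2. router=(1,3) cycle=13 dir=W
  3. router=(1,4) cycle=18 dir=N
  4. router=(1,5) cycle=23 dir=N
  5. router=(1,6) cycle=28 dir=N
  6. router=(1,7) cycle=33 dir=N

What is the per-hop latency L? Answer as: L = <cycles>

L = 5

From hop 0 (3) to hop 1 (8): +5 cycles.
Each hop adds L, hence L = 5.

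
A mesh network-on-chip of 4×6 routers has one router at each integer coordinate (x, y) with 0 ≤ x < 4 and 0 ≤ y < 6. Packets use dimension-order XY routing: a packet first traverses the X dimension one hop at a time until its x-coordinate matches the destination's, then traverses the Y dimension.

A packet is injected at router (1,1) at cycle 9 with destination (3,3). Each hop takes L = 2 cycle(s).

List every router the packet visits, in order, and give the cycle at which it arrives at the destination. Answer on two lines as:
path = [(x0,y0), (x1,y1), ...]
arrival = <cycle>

hop 0: (1,1) @ cyc 9
hop 1: (2,1) @ cyc 11  [E]
hop 2: (3,1) @ cyc 13  [E]
hop 3: (3,2) @ cyc 15  [N]
hop 4: (3,3) @ cyc 17  [N]

path = [(1,1), (2,1), (3,1), (3,2), (3,3)]
arrival = 17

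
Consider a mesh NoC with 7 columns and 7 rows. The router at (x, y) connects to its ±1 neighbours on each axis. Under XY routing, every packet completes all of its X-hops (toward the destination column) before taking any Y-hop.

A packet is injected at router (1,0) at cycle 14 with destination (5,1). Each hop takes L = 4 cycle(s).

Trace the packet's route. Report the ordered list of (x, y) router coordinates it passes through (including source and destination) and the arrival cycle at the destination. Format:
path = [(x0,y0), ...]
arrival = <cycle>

path = [(1,0), (2,0), (3,0), (4,0), (5,0), (5,1)]
arrival = 34

  0. router=(1,0) cycle=14 (inject)
  1. router=(2,0) cycle=18 dir=E
  2. router=(3,0) cycle=22 dir=E
  3. router=(4,0) cycle=26 dir=E
  4. router=(5,0) cycle=30 dir=E
  5. router=(5,1) cycle=34 dir=N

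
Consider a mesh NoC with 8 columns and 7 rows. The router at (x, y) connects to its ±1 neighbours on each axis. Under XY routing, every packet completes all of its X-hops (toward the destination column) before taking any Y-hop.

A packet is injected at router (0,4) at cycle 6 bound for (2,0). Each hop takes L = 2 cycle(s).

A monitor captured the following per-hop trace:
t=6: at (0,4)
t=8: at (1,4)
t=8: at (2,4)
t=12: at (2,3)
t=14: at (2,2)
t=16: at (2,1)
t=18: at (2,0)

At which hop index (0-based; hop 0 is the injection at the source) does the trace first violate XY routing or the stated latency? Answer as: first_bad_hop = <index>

check 1→ d=(1,0) cyc+2: ok
check 2→ d=(1,0) cyc+0: BAD: Δcyc=0≠L

first_bad_hop = 2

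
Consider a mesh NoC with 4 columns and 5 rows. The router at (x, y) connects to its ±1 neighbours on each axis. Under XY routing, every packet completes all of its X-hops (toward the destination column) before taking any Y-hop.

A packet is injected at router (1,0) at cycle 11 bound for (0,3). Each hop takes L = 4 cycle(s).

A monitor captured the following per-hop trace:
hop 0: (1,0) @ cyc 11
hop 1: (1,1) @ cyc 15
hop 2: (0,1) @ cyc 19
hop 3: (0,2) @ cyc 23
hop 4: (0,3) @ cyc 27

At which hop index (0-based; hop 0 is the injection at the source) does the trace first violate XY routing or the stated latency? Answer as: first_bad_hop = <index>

[1] (+0,+1) / 4c ⇒ BAD: Y-move but x=1≠0

first_bad_hop = 1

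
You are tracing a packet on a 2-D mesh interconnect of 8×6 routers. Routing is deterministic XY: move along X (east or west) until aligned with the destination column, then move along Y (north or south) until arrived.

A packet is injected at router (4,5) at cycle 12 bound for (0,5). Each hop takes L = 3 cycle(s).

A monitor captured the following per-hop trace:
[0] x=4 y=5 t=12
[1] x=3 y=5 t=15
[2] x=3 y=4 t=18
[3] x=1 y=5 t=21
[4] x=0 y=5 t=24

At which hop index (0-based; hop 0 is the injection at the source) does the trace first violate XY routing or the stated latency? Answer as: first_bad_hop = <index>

first_bad_hop = 2

hop 1: step (-1,+0), +3 cyc — ok
hop 2: step (+0,-1), +3 cyc — BAD: Y-move but x=3≠0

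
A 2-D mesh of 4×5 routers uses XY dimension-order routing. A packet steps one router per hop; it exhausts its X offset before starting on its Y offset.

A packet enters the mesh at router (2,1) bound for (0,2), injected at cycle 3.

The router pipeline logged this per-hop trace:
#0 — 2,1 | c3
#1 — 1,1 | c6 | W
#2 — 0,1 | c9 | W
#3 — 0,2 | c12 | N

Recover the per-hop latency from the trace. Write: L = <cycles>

From hop 0 (3) to hop 1 (6): +3 cycles.
One hop costs L cycles, so L = 3.

L = 3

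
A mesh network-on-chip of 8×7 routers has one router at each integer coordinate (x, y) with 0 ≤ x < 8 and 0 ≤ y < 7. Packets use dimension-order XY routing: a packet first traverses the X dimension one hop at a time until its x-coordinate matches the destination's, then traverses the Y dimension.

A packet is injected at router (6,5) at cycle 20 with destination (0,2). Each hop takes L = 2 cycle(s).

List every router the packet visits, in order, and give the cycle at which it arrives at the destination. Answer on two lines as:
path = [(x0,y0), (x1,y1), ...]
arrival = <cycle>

path = [(6,5), (5,5), (4,5), (3,5), (2,5), (1,5), (0,5), (0,4), (0,3), (0,2)]
arrival = 38

src (6,5)  cyc=20
W→(5,5)  cyc=22
W→(4,5)  cyc=24
W→(3,5)  cyc=26
W→(2,5)  cyc=28
W→(1,5)  cyc=30
W→(0,5)  cyc=32
S→(0,4)  cyc=34
S→(0,3)  cyc=36
S→(0,2)  cyc=38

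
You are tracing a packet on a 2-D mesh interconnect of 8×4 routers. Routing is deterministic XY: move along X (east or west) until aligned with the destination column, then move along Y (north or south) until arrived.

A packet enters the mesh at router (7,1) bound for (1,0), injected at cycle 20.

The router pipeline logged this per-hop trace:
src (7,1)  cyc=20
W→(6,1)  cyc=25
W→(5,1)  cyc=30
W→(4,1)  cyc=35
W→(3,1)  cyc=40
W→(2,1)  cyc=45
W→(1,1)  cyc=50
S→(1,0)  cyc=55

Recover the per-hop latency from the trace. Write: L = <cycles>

L = 5

From hop 0 (20) to hop 1 (25): +5 cycles.
Per-hop latency L = Δcyc = 5.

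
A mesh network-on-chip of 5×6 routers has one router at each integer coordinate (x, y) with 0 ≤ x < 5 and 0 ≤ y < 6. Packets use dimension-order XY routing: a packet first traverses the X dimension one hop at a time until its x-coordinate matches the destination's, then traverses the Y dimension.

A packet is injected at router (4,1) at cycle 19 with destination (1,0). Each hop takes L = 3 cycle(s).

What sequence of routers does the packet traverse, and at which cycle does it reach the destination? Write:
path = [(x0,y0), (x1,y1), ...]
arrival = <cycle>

[0] x=4 y=1 t=19
[1] x=3 y=1 t=22 →W
[2] x=2 y=1 t=25 →W
[3] x=1 y=1 t=28 →W
[4] x=1 y=0 t=31 →S

path = [(4,1), (3,1), (2,1), (1,1), (1,0)]
arrival = 31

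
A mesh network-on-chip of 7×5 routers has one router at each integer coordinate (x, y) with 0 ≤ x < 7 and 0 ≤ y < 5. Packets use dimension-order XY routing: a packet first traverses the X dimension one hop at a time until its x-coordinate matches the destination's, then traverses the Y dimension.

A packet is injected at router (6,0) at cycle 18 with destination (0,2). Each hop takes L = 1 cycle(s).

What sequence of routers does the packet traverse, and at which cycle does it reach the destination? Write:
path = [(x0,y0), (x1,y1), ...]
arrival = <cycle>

t=18: at (6,0)
t=19: at (5,0) after W
t=20: at (4,0) after W
t=21: at (3,0) after W
t=22: at (2,0) after W
t=23: at (1,0) after W
t=24: at (0,0) after W
t=25: at (0,1) after N
t=26: at (0,2) after N

path = [(6,0), (5,0), (4,0), (3,0), (2,0), (1,0), (0,0), (0,1), (0,2)]
arrival = 26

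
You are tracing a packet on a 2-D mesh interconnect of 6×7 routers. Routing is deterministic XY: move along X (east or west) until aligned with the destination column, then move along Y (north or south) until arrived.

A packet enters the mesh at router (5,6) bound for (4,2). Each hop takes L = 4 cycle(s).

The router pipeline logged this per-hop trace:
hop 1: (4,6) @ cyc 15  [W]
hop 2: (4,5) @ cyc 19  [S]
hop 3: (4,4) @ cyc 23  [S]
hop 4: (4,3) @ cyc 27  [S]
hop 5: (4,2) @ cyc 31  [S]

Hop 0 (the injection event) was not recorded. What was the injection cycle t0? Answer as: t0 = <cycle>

t0 = 11

Hop 1 reached at cycle 15; hop k is at t0 + k·L.
Subtract one hop: t0 = 15 − 4 = 11.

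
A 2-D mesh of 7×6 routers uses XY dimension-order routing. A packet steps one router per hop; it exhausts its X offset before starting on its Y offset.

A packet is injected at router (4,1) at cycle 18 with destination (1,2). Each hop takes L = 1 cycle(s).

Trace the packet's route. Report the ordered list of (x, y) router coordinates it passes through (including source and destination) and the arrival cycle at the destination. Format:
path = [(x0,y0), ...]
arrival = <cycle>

path = [(4,1), (3,1), (2,1), (1,1), (1,2)]
arrival = 22

#0 — 4,1 | c18
#1 — 3,1 | c19 | W
#2 — 2,1 | c20 | W
#3 — 1,1 | c21 | W
#4 — 1,2 | c22 | N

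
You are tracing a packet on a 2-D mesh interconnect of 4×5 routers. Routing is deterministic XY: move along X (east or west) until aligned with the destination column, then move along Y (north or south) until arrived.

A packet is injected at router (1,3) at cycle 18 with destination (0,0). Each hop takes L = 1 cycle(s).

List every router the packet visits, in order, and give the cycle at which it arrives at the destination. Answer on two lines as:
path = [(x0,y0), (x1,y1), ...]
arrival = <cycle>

path = [(1,3), (0,3), (0,2), (0,1), (0,0)]
arrival = 22

  0. router=(1,3) cycle=18 (inject)
  1. router=(0,3) cycle=19 dir=W
  2. router=(0,2) cycle=20 dir=S
  3. router=(0,1) cycle=21 dir=S
  4. router=(0,0) cycle=22 dir=S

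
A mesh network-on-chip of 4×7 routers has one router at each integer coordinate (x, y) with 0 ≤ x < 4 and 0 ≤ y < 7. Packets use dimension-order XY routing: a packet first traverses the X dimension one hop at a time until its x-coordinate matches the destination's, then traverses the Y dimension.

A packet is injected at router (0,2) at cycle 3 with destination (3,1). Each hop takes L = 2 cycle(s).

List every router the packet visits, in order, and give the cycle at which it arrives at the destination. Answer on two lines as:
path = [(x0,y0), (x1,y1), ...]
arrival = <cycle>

path = [(0,2), (1,2), (2,2), (3,2), (3,1)]
arrival = 11

[0] x=0 y=2 t=3
[1] x=1 y=2 t=5 →E
[2] x=2 y=2 t=7 →E
[3] x=3 y=2 t=9 →E
[4] x=3 y=1 t=11 →S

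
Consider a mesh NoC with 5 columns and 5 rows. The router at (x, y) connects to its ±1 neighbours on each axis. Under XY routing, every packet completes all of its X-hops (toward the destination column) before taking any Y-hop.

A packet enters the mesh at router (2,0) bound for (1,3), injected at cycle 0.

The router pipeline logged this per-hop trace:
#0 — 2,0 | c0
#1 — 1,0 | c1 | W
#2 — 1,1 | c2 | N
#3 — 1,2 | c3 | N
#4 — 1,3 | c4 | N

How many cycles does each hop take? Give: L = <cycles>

cyc[1] − cyc[0] = 1 − 0 = 1.
Per-hop latency L = Δcyc = 1.

L = 1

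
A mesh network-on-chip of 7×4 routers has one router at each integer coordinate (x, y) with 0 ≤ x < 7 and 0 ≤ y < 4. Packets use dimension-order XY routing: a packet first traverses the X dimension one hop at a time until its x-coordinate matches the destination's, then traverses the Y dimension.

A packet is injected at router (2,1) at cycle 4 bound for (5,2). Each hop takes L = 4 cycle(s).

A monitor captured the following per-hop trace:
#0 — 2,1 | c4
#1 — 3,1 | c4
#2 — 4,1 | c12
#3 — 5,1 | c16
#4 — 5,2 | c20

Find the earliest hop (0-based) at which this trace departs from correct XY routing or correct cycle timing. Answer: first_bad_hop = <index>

first_bad_hop = 1

check 1→ d=(1,0) cyc+0: BAD: Δcyc=0≠L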